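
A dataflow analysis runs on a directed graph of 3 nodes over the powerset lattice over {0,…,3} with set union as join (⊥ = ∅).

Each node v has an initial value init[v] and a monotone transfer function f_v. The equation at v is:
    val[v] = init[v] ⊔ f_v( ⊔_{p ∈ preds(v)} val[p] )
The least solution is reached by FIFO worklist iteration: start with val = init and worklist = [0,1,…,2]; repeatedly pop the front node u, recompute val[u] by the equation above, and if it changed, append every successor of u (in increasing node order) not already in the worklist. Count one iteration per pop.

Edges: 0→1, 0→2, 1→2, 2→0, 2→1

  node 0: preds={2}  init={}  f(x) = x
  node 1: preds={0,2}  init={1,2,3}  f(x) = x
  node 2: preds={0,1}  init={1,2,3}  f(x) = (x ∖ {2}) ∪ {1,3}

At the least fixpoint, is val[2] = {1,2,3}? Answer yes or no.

Worklist (3 pops):
  #1 pop 0: in={1,2,3} → {1,2,3} (was {}); enqueue []
  #2 pop 1: in={1,2,3} → {1,2,3} (no change)
  #3 pop 2: in={1,2,3} → {1,2,3} (no change)

Fixpoint:
  val[0] = {1,2,3}
  val[1] = {1,2,3}
  val[2] = {1,2,3}

yes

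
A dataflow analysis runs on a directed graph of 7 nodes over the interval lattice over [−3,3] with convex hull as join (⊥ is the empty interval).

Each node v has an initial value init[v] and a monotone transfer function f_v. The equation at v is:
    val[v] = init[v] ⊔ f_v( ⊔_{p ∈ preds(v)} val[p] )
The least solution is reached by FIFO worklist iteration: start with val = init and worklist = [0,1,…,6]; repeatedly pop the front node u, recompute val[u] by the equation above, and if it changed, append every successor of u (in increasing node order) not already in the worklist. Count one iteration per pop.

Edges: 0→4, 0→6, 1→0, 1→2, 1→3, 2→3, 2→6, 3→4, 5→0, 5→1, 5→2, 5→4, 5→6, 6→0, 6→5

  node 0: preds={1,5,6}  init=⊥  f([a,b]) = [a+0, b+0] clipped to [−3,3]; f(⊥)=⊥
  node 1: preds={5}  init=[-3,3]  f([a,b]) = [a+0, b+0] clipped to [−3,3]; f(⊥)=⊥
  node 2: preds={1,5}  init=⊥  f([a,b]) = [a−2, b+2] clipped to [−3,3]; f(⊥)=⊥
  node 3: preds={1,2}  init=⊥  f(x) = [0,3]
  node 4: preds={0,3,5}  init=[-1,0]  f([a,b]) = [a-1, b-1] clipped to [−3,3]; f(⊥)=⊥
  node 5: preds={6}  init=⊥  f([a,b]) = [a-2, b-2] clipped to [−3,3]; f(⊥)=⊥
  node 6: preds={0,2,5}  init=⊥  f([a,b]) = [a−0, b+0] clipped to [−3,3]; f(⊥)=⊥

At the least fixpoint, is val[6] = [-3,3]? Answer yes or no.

yes

Iteration log — 14 steps:
  step 1. node 0  ⊔preds=[-3,3]  new=[-3,3]  old=⊥  +wl: 
  step 2. node 1  ⊔preds=⊥  new=[-3,3]  stable
  step 3. node 2  ⊔preds=[-3,3]  new=[-3,3]  old=⊥  +wl: 
  step 4. node 3  ⊔preds=[-3,3]  new=[0,3]  old=⊥  +wl: 
  step 5. node 4  ⊔preds=[-3,3]  new=[-3,2]  old=[-1,0]  +wl: 
  step 6. node 5  ⊔preds=⊥  new=⊥  stable
  step 7. node 6  ⊔preds=[-3,3]  new=[-3,3]  old=⊥  +wl: 0,5
  step 8. node 0  ⊔preds=[-3,3]  new=[-3,3]  stable
  step 9. node 5  ⊔preds=[-3,3]  new=[-3,1]  old=⊥  +wl: 0,1,2,4,6
  step 10. node 0  ⊔preds=[-3,3]  new=[-3,3]  stable
  step 11. node 1  ⊔preds=[-3,1]  new=[-3,3]  stable
  step 12. node 2  ⊔preds=[-3,3]  new=[-3,3]  stable
  step 13. node 4  ⊔preds=[-3,3]  new=[-3,2]  stable
  step 14. node 6  ⊔preds=[-3,3]  new=[-3,3]  stable

Least fixpoint reached:
  node 0: [-3,3]
  node 1: [-3,3]
  node 2: [-3,3]
  node 3: [0,3]
  node 4: [-3,2]
  node 5: [-3,1]
  node 6: [-3,3]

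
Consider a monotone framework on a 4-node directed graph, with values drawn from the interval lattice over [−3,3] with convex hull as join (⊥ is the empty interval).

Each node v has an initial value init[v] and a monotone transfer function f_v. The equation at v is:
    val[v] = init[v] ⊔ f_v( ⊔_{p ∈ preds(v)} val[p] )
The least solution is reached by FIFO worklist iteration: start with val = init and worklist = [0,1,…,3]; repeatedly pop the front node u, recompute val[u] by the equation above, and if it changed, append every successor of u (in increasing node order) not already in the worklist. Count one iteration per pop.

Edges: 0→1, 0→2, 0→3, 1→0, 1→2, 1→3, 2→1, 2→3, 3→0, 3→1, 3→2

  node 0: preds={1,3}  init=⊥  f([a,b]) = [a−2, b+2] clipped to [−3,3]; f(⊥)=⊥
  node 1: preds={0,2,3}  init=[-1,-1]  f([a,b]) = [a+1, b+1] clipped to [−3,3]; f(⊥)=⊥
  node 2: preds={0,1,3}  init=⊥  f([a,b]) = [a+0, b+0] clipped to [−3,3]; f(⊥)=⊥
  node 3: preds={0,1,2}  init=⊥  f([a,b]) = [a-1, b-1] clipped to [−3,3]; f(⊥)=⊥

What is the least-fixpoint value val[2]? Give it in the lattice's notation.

[-3,3]

Trace (11 dequeues):
  [1] u=0 | in [-1,-1] | out [-3,1] | prev ⊥ | push {}
  [2] u=1 | in [-3,1] | out [-2,2] | prev [-1,-1] | push {0}
  [3] u=2 | in [-3,2] | out [-3,2] | prev ⊥ | push {1}
  [4] u=3 | in [-3,2] | out [-3,1] | prev ⊥ | push {2}
  [5] u=0 | in [-3,2] | out [-3,3] | prev [-3,1] | push {3}
  [6] u=1 | in [-3,3] | out [-2,3] | prev [-2,2] | push {0}
  [7] u=2 | in [-3,3] | out [-3,3] | prev [-3,2] | push {1}
  [8] u=3 | in [-3,3] | out [-3,2] | prev [-3,1] | push {2}
  [9] u=0 | in [-3,3] | out [-3,3] | ==
  [10] u=1 | in [-3,3] | out [-2,3] | ==
  [11] u=2 | in [-3,3] | out [-3,3] | ==

Converged values:
  [0] [-3,3]
  [1] [-2,3]
  [2] [-3,3]
  [3] [-3,2]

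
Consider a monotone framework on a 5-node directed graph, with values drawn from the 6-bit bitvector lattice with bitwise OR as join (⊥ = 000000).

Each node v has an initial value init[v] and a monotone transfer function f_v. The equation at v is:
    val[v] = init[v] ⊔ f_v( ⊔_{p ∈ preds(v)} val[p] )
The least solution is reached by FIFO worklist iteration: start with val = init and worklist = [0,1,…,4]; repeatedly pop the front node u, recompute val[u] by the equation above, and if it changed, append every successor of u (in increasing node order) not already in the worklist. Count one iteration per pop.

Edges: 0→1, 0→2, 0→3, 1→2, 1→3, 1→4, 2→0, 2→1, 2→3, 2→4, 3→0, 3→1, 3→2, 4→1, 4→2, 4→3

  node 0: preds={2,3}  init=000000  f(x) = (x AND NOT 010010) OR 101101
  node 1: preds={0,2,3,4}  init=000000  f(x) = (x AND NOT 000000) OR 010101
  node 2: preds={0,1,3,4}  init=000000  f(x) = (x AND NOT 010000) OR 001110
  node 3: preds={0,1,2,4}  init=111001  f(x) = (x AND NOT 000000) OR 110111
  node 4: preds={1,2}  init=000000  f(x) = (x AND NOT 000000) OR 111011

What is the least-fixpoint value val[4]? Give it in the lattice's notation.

Trace (10 dequeues):
  [1] u=0 | in 111001 | out 101101 | prev 000000 | push {}
  [2] u=1 | in 111101 | out 111101 | prev 000000 | push {}
  [3] u=2 | in 111101 | out 101111 | prev 000000 | push {0,1}
  [4] u=3 | in 111111 | out 111111 | prev 111001 | push {2}
  [5] u=4 | in 111111 | out 111111 | prev 000000 | push {3}
  [6] u=0 | in 111111 | out 101101 | ==
  [7] u=1 | in 111111 | out 111111 | prev 111101 | push {4}
  [8] u=2 | in 111111 | out 101111 | ==
  [9] u=3 | in 111111 | out 111111 | ==
  [10] u=4 | in 111111 | out 111111 | ==

Converged values:
  [0] 101101
  [1] 111111
  [2] 101111
  [3] 111111
  [4] 111111

111111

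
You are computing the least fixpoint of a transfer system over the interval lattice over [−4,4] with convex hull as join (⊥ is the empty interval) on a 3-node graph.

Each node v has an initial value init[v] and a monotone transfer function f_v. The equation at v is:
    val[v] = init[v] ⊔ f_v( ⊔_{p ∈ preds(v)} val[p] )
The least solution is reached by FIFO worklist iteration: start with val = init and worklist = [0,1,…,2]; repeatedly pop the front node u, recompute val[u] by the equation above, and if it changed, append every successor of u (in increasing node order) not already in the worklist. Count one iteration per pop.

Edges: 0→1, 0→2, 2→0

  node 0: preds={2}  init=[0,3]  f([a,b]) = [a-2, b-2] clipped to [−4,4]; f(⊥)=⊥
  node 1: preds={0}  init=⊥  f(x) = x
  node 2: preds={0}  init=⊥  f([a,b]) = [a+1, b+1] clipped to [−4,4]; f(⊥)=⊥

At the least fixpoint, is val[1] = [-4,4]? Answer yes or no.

no

Worklist (16 pops):
  #1 pop 0: in=⊥ → [0,3] (no change)
  #2 pop 1: in=[0,3] → [0,3] (was ⊥); enqueue []
  #3 pop 2: in=[0,3] → [1,4] (was ⊥); enqueue [0]
  #4 pop 0: in=[1,4] → [-1,3] (was [0,3]); enqueue [1,2]
  #5 pop 1: in=[-1,3] → [-1,3] (was [0,3]); enqueue []
  #6 pop 2: in=[-1,3] → [0,4] (was [1,4]); enqueue [0]
  #7 pop 0: in=[0,4] → [-2,3] (was [-1,3]); enqueue [1,2]
  #8 pop 1: in=[-2,3] → [-2,3] (was [-1,3]); enqueue []
  #9 pop 2: in=[-2,3] → [-1,4] (was [0,4]); enqueue [0]
  #10 pop 0: in=[-1,4] → [-3,3] (was [-2,3]); enqueue [1,2]
  #11 pop 1: in=[-3,3] → [-3,3] (was [-2,3]); enqueue []
  #12 pop 2: in=[-3,3] → [-2,4] (was [-1,4]); enqueue [0]
  #13 pop 0: in=[-2,4] → [-4,3] (was [-3,3]); enqueue [1,2]
  #14 pop 1: in=[-4,3] → [-4,3] (was [-3,3]); enqueue []
  #15 pop 2: in=[-4,3] → [-3,4] (was [-2,4]); enqueue [0]
  #16 pop 0: in=[-3,4] → [-4,3] (no change)

Fixpoint:
  val[0] = [-4,3]
  val[1] = [-4,3]
  val[2] = [-3,4]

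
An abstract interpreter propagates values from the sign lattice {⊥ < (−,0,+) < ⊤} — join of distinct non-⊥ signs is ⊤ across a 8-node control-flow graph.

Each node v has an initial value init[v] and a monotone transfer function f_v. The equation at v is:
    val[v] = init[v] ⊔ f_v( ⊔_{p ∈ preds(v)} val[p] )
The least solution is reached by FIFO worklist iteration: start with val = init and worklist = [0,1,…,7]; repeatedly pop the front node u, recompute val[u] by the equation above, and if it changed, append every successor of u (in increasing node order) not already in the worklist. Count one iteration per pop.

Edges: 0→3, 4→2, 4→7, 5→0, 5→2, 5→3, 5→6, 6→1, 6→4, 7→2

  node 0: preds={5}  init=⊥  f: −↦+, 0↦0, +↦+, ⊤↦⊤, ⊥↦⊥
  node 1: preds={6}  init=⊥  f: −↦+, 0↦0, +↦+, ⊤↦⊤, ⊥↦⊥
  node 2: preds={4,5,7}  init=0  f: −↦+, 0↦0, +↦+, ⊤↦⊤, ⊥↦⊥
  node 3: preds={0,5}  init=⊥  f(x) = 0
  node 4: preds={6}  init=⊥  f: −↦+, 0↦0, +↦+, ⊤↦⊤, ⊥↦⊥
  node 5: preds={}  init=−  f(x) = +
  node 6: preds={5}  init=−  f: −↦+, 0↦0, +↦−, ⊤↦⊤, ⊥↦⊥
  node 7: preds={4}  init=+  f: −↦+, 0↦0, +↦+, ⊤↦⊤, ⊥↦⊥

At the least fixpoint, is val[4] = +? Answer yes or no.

no

Worklist (16 pops):
  #1 pop 0: in=− → + (was ⊥); enqueue []
  #2 pop 1: in=− → + (was ⊥); enqueue []
  #3 pop 2: in=⊤ → ⊤ (was 0); enqueue []
  #4 pop 3: in=⊤ → 0 (was ⊥); enqueue []
  #5 pop 4: in=− → + (was ⊥); enqueue [2]
  #6 pop 5: in=⊥ → ⊤ (was −); enqueue [0,3]
  #7 pop 6: in=⊤ → ⊤ (was −); enqueue [1,4]
  #8 pop 7: in=+ → + (no change)
  #9 pop 2: in=⊤ → ⊤ (no change)
  #10 pop 0: in=⊤ → ⊤ (was +); enqueue []
  #11 pop 3: in=⊤ → 0 (no change)
  #12 pop 1: in=⊤ → ⊤ (was +); enqueue []
  #13 pop 4: in=⊤ → ⊤ (was +); enqueue [2,7]
  #14 pop 2: in=⊤ → ⊤ (no change)
  #15 pop 7: in=⊤ → ⊤ (was +); enqueue [2]
  #16 pop 2: in=⊤ → ⊤ (no change)

Fixpoint:
  val[0] = ⊤
  val[1] = ⊤
  val[2] = ⊤
  val[3] = 0
  val[4] = ⊤
  val[5] = ⊤
  val[6] = ⊤
  val[7] = ⊤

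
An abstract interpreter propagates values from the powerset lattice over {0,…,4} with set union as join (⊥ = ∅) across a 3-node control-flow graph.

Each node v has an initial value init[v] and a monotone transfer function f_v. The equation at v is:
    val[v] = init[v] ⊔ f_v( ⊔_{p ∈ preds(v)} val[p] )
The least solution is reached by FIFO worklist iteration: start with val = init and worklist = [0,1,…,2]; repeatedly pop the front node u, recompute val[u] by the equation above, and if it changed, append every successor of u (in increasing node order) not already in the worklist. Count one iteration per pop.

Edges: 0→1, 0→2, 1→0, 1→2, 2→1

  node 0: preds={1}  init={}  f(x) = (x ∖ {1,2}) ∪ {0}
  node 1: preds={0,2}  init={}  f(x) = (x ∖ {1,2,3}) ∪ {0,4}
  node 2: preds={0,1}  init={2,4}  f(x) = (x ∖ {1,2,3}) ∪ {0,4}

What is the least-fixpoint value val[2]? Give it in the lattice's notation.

Worklist (6 pops):
  #1 pop 0: in={} → {0} (was {}); enqueue []
  #2 pop 1: in={0,2,4} → {0,4} (was {}); enqueue [0]
  #3 pop 2: in={0,4} → {0,2,4} (was {2,4}); enqueue [1]
  #4 pop 0: in={0,4} → {0,4} (was {0}); enqueue [2]
  #5 pop 1: in={0,2,4} → {0,4} (no change)
  #6 pop 2: in={0,4} → {0,2,4} (no change)

Fixpoint:
  val[0] = {0,4}
  val[1] = {0,4}
  val[2] = {0,2,4}

{0,2,4}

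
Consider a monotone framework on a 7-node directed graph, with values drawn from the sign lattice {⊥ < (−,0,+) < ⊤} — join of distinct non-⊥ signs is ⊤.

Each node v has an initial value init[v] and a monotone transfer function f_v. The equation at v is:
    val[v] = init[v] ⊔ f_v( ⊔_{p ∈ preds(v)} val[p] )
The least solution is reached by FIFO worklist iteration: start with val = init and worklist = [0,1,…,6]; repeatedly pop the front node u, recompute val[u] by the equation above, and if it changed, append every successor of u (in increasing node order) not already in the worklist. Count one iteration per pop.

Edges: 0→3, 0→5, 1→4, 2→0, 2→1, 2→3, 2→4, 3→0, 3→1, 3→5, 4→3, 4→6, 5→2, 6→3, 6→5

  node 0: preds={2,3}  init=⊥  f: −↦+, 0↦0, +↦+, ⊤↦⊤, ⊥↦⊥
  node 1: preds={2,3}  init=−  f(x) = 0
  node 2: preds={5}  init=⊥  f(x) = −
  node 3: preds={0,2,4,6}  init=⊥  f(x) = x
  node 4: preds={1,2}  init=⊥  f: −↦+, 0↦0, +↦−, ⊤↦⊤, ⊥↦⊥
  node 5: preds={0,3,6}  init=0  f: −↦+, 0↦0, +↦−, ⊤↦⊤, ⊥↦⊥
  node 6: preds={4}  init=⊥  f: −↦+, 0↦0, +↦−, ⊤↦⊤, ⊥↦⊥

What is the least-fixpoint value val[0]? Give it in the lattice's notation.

⊤

Worklist (16 pops):
  #1 pop 0: in=⊥ → ⊥ (no change)
  #2 pop 1: in=⊥ → ⊤ (was −); enqueue []
  #3 pop 2: in=0 → − (was ⊥); enqueue [0,1]
  #4 pop 3: in=− → − (was ⊥); enqueue []
  #5 pop 4: in=⊤ → ⊤ (was ⊥); enqueue [3]
  #6 pop 5: in=− → ⊤ (was 0); enqueue [2]
  #7 pop 6: in=⊤ → ⊤ (was ⊥); enqueue [5]
  #8 pop 0: in=− → + (was ⊥); enqueue []
  #9 pop 1: in=− → ⊤ (no change)
  #10 pop 3: in=⊤ → ⊤ (was −); enqueue [0,1]
  #11 pop 2: in=⊤ → − (no change)
  #12 pop 5: in=⊤ → ⊤ (no change)
  #13 pop 0: in=⊤ → ⊤ (was +); enqueue [3,5]
  #14 pop 1: in=⊤ → ⊤ (no change)
  #15 pop 3: in=⊤ → ⊤ (no change)
  #16 pop 5: in=⊤ → ⊤ (no change)

Fixpoint:
  val[0] = ⊤
  val[1] = ⊤
  val[2] = −
  val[3] = ⊤
  val[4] = ⊤
  val[5] = ⊤
  val[6] = ⊤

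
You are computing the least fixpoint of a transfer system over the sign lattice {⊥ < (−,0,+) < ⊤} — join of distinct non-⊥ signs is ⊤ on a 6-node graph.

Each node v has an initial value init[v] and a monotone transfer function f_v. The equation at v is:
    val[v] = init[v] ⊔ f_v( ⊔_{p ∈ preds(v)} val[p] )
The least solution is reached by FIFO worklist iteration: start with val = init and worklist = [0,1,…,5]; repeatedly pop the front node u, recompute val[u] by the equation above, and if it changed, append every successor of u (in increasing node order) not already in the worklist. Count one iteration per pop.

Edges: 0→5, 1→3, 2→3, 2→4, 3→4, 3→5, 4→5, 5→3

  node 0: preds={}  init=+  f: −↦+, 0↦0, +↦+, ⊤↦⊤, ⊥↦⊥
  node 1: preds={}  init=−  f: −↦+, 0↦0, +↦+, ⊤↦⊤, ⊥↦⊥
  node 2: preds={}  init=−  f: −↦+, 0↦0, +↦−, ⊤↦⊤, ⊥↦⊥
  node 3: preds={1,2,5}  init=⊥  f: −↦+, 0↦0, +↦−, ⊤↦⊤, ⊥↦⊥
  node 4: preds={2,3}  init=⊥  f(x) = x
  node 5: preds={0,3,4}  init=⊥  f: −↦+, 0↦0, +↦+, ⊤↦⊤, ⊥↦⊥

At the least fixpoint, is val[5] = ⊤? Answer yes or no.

Trace (9 dequeues):
  [1] u=0 | in ⊥ | out + | ==
  [2] u=1 | in ⊥ | out − | ==
  [3] u=2 | in ⊥ | out − | ==
  [4] u=3 | in − | out + | prev ⊥ | push {}
  [5] u=4 | in ⊤ | out ⊤ | prev ⊥ | push {}
  [6] u=5 | in ⊤ | out ⊤ | prev ⊥ | push {3}
  [7] u=3 | in ⊤ | out ⊤ | prev + | push {4,5}
  [8] u=4 | in ⊤ | out ⊤ | ==
  [9] u=5 | in ⊤ | out ⊤ | ==

Converged values:
  [0] +
  [1] −
  [2] −
  [3] ⊤
  [4] ⊤
  [5] ⊤

yes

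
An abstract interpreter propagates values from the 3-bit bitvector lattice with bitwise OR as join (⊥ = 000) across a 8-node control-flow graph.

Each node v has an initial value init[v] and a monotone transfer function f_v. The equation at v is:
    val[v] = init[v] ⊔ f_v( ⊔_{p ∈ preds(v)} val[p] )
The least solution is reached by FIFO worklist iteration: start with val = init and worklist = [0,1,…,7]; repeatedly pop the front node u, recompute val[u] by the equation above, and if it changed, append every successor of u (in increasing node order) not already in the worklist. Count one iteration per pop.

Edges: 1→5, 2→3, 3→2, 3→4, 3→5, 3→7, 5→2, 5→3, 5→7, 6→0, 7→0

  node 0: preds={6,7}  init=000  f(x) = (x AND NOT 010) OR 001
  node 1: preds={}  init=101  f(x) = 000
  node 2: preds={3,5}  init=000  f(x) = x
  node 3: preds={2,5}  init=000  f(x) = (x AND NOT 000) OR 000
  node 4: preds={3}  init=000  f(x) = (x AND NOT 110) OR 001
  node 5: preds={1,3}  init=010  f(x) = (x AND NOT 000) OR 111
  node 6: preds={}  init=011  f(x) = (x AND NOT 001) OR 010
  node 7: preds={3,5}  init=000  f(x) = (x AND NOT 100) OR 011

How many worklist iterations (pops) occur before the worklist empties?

15

Iteration log — 15 steps:
  step 1. node 0  ⊔preds=011  new=001  old=000  +wl: 
  step 2. node 1  ⊔preds=000  new=101  stable
  step 3. node 2  ⊔preds=010  new=010  old=000  +wl: 
  step 4. node 3  ⊔preds=010  new=010  old=000  +wl: 2
  step 5. node 4  ⊔preds=010  new=001  old=000  +wl: 
  step 6. node 5  ⊔preds=111  new=111  old=010  +wl: 3
  step 7. node 6  ⊔preds=000  new=011  stable
  step 8. node 7  ⊔preds=111  new=011  old=000  +wl: 0
  step 9. node 2  ⊔preds=111  new=111  old=010  +wl: 
  step 10. node 3  ⊔preds=111  new=111  old=010  +wl: 2,4,5,7
  step 11. node 0  ⊔preds=011  new=001  stable
  step 12. node 2  ⊔preds=111  new=111  stable
  step 13. node 4  ⊔preds=111  new=001  stable
  step 14. node 5  ⊔preds=111  new=111  stable
  step 15. node 7  ⊔preds=111  new=011  stable

Least fixpoint reached:
  node 0: 001
  node 1: 101
  node 2: 111
  node 3: 111
  node 4: 001
  node 5: 111
  node 6: 011
  node 7: 011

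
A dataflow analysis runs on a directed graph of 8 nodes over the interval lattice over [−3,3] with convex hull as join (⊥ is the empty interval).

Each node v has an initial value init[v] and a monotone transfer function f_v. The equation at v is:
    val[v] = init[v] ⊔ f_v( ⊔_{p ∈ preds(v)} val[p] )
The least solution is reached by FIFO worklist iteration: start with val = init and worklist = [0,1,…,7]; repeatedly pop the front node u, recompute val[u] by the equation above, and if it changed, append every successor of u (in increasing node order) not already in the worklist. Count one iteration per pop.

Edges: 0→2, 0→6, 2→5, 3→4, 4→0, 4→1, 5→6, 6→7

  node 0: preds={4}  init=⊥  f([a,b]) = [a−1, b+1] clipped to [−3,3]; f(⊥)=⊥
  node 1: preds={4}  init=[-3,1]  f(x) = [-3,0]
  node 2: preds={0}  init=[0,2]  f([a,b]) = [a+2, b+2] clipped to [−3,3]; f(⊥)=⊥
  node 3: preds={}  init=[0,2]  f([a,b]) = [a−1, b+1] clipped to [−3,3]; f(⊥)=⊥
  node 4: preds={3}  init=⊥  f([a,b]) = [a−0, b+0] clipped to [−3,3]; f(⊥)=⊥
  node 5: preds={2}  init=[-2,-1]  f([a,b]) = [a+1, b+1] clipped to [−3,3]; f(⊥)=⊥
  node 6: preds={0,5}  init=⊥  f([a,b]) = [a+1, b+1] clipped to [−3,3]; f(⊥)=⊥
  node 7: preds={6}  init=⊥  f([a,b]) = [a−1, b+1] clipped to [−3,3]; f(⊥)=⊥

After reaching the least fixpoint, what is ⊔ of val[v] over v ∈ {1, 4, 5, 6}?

[-3,3]

Trace (13 dequeues):
  [1] u=0 | in ⊥ | out ⊥ | ==
  [2] u=1 | in ⊥ | out [-3,1] | ==
  [3] u=2 | in ⊥ | out [0,2] | ==
  [4] u=3 | in ⊥ | out [0,2] | ==
  [5] u=4 | in [0,2] | out [0,2] | prev ⊥ | push {0,1}
  [6] u=5 | in [0,2] | out [-2,3] | prev [-2,-1] | push {}
  [7] u=6 | in [-2,3] | out [-1,3] | prev ⊥ | push {}
  [8] u=7 | in [-1,3] | out [-2,3] | prev ⊥ | push {}
  [9] u=0 | in [0,2] | out [-1,3] | prev ⊥ | push {2,6}
  [10] u=1 | in [0,2] | out [-3,1] | ==
  [11] u=2 | in [-1,3] | out [0,3] | prev [0,2] | push {5}
  [12] u=6 | in [-2,3] | out [-1,3] | ==
  [13] u=5 | in [0,3] | out [-2,3] | ==

Converged values:
  [0] [-1,3]
  [1] [-3,1]
  [2] [0,3]
  [3] [0,2]
  [4] [0,2]
  [5] [-2,3]
  [6] [-1,3]
  [7] [-2,3]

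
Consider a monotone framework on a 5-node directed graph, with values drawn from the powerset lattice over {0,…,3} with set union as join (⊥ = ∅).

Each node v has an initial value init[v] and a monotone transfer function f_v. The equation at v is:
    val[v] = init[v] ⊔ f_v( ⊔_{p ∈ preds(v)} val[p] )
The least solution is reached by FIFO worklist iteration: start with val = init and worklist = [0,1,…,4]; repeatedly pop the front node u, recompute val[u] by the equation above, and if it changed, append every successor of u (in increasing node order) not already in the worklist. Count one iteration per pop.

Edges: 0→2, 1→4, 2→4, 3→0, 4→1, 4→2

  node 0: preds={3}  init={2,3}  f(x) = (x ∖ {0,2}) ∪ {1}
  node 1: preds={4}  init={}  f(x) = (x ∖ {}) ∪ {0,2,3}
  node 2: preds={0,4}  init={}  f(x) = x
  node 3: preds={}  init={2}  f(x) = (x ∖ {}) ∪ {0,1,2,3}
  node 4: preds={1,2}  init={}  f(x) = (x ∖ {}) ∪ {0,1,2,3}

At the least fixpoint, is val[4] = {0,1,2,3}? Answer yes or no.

yes

Trace (9 dequeues):
  [1] u=0 | in {2} | out {1,2,3} | prev {2,3} | push {}
  [2] u=1 | in {} | out {0,2,3} | prev {} | push {}
  [3] u=2 | in {1,2,3} | out {1,2,3} | prev {} | push {}
  [4] u=3 | in {} | out {0,1,2,3} | prev {2} | push {0}
  [5] u=4 | in {0,1,2,3} | out {0,1,2,3} | prev {} | push {1,2}
  [6] u=0 | in {0,1,2,3} | out {1,2,3} | ==
  [7] u=1 | in {0,1,2,3} | out {0,1,2,3} | prev {0,2,3} | push {4}
  [8] u=2 | in {0,1,2,3} | out {0,1,2,3} | prev {1,2,3} | push {}
  [9] u=4 | in {0,1,2,3} | out {0,1,2,3} | ==

Converged values:
  [0] {1,2,3}
  [1] {0,1,2,3}
  [2] {0,1,2,3}
  [3] {0,1,2,3}
  [4] {0,1,2,3}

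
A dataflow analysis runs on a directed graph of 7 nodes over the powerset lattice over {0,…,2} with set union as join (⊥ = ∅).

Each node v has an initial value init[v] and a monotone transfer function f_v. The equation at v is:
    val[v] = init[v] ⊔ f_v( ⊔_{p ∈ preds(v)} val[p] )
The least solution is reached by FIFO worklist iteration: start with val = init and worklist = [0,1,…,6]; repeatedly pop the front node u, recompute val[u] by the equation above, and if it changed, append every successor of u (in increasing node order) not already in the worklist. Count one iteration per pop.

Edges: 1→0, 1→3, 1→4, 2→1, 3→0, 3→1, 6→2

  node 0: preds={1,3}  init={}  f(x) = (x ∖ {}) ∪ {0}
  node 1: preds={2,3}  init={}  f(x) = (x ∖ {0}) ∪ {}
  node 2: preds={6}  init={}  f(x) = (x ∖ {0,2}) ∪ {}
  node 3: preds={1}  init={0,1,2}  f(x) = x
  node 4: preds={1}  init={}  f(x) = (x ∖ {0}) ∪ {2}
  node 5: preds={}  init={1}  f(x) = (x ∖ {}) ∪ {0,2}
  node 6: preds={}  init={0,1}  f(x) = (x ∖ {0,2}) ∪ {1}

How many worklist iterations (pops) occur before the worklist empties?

9

Iteration log — 9 steps:
  step 1. node 0  ⊔preds={0,1,2}  new={0,1,2}  old={}  +wl: 
  step 2. node 1  ⊔preds={0,1,2}  new={1,2}  old={}  +wl: 0
  step 3. node 2  ⊔preds={0,1}  new={1}  old={}  +wl: 1
  step 4. node 3  ⊔preds={1,2}  new={0,1,2}  stable
  step 5. node 4  ⊔preds={1,2}  new={1,2}  old={}  +wl: 
  step 6. node 5  ⊔preds={}  new={0,1,2}  old={1}  +wl: 
  step 7. node 6  ⊔preds={}  new={0,1}  stable
  step 8. node 0  ⊔preds={0,1,2}  new={0,1,2}  stable
  step 9. node 1  ⊔preds={0,1,2}  new={1,2}  stable

Least fixpoint reached:
  node 0: {0,1,2}
  node 1: {1,2}
  node 2: {1}
  node 3: {0,1,2}
  node 4: {1,2}
  node 5: {0,1,2}
  node 6: {0,1}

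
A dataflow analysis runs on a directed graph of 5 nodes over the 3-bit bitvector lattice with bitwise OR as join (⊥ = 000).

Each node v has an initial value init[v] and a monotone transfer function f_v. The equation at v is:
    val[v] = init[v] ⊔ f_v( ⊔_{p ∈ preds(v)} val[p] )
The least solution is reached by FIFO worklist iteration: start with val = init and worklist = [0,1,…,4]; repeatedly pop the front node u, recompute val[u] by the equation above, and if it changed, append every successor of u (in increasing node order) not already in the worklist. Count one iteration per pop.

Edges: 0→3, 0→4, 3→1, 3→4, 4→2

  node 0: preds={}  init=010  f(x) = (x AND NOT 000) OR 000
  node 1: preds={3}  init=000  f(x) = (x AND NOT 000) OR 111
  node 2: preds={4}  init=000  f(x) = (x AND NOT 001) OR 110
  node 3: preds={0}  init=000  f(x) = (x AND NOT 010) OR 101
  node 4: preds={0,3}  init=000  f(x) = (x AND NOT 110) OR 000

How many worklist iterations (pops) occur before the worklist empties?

7

Trace (7 dequeues):
  [1] u=0 | in 000 | out 010 | ==
  [2] u=1 | in 000 | out 111 | prev 000 | push {}
  [3] u=2 | in 000 | out 110 | prev 000 | push {}
  [4] u=3 | in 010 | out 101 | prev 000 | push {1}
  [5] u=4 | in 111 | out 001 | prev 000 | push {2}
  [6] u=1 | in 101 | out 111 | ==
  [7] u=2 | in 001 | out 110 | ==

Converged values:
  [0] 010
  [1] 111
  [2] 110
  [3] 101
  [4] 001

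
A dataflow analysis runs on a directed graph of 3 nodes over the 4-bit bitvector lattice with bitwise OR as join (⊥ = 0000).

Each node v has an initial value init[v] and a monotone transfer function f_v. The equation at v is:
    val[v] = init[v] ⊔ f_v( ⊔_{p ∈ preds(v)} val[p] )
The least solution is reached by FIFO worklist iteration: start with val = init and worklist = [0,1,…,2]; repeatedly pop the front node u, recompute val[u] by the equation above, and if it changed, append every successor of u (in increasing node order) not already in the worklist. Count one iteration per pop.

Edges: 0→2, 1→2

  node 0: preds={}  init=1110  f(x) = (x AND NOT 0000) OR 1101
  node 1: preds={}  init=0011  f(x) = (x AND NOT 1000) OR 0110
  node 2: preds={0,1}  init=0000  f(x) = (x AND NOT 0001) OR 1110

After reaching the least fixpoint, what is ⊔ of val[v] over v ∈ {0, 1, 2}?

1111

Trace (3 dequeues):
  [1] u=0 | in 0000 | out 1111 | prev 1110 | push {}
  [2] u=1 | in 0000 | out 0111 | prev 0011 | push {}
  [3] u=2 | in 1111 | out 1110 | prev 0000 | push {}

Converged values:
  [0] 1111
  [1] 0111
  [2] 1110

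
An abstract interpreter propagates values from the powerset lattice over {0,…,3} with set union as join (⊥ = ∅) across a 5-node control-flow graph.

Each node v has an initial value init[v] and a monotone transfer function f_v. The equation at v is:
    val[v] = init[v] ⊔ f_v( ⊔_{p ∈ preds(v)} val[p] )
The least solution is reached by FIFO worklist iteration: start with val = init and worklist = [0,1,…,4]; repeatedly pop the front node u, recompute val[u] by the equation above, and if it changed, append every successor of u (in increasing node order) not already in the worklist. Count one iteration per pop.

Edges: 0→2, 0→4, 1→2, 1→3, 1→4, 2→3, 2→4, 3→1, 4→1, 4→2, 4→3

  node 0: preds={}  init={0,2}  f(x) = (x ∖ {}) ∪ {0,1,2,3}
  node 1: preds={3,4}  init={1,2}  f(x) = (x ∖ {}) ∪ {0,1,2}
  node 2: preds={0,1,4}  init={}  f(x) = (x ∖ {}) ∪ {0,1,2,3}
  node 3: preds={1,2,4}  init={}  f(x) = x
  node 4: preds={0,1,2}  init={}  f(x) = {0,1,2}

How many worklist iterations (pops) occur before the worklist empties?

9

Trace (9 dequeues):
  [1] u=0 | in {} | out {0,1,2,3} | prev {0,2} | push {}
  [2] u=1 | in {} | out {0,1,2} | prev {1,2} | push {}
  [3] u=2 | in {0,1,2,3} | out {0,1,2,3} | prev {} | push {}
  [4] u=3 | in {0,1,2,3} | out {0,1,2,3} | prev {} | push {1}
  [5] u=4 | in {0,1,2,3} | out {0,1,2} | prev {} | push {2,3}
  [6] u=1 | in {0,1,2,3} | out {0,1,2,3} | prev {0,1,2} | push {4}
  [7] u=2 | in {0,1,2,3} | out {0,1,2,3} | ==
  [8] u=3 | in {0,1,2,3} | out {0,1,2,3} | ==
  [9] u=4 | in {0,1,2,3} | out {0,1,2} | ==

Converged values:
  [0] {0,1,2,3}
  [1] {0,1,2,3}
  [2] {0,1,2,3}
  [3] {0,1,2,3}
  [4] {0,1,2}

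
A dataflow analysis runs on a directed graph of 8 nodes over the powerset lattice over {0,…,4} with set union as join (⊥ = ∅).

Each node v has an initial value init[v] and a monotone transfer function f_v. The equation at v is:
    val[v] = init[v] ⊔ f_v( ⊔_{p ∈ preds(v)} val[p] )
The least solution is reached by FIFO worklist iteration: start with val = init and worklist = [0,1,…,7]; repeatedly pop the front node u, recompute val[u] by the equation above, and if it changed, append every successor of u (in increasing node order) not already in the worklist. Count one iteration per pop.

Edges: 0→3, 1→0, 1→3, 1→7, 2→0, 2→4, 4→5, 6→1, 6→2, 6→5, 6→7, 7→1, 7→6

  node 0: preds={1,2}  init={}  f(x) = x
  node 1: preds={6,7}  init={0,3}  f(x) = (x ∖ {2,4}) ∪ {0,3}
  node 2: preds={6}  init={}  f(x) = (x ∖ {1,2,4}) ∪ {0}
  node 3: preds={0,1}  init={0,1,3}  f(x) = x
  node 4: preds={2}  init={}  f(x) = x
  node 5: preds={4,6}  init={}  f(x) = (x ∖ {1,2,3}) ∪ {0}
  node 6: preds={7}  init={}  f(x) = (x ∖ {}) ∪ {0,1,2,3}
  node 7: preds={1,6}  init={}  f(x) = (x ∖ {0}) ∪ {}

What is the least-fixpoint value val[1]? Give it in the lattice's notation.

Trace (18 dequeues):
  [1] u=0 | in {0,3} | out {0,3} | prev {} | push {}
  [2] u=1 | in {} | out {0,3} | ==
  [3] u=2 | in {} | out {0} | prev {} | push {0}
  [4] u=3 | in {0,3} | out {0,1,3} | ==
  [5] u=4 | in {0} | out {0} | prev {} | push {}
  [6] u=5 | in {0} | out {0} | prev {} | push {}
  [7] u=6 | in {} | out {0,1,2,3} | prev {} | push {1,2,5}
  [8] u=7 | in {0,1,2,3} | out {1,2,3} | prev {} | push {6}
  [9] u=0 | in {0,3} | out {0,3} | ==
  [10] u=1 | in {0,1,2,3} | out {0,1,3} | prev {0,3} | push {0,3,7}
  [11] u=2 | in {0,1,2,3} | out {0,3} | prev {0} | push {4}
  [12] u=5 | in {0,1,2,3} | out {0} | ==
  [13] u=6 | in {1,2,3} | out {0,1,2,3} | ==
  [14] u=0 | in {0,1,3} | out {0,1,3} | prev {0,3} | push {}
  [15] u=3 | in {0,1,3} | out {0,1,3} | ==
  [16] u=7 | in {0,1,2,3} | out {1,2,3} | ==
  [17] u=4 | in {0,3} | out {0,3} | prev {0} | push {5}
  [18] u=5 | in {0,1,2,3} | out {0} | ==

Converged values:
  [0] {0,1,3}
  [1] {0,1,3}
  [2] {0,3}
  [3] {0,1,3}
  [4] {0,3}
  [5] {0}
  [6] {0,1,2,3}
  [7] {1,2,3}

{0,1,3}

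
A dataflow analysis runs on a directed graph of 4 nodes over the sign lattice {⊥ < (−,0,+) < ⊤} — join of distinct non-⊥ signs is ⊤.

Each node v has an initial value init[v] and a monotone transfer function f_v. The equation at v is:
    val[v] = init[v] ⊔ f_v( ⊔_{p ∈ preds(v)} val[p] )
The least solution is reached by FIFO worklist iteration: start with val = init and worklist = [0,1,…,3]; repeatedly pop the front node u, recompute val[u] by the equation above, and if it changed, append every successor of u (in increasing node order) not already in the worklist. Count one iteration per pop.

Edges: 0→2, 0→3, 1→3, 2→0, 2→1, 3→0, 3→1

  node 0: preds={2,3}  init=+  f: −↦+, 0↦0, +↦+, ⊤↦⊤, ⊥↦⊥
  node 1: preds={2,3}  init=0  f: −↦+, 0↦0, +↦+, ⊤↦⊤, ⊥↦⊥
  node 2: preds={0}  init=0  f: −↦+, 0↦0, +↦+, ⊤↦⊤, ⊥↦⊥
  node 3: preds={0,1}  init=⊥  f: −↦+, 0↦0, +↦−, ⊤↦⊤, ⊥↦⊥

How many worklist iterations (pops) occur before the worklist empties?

7

Iteration log — 7 steps:
  step 1. node 0  ⊔preds=0  new=⊤  old=+  +wl: 
  step 2. node 1  ⊔preds=0  new=0  stable
  step 3. node 2  ⊔preds=⊤  new=⊤  old=0  +wl: 0,1
  step 4. node 3  ⊔preds=⊤  new=⊤  old=⊥  +wl: 
  step 5. node 0  ⊔preds=⊤  new=⊤  stable
  step 6. node 1  ⊔preds=⊤  new=⊤  old=0  +wl: 3
  step 7. node 3  ⊔preds=⊤  new=⊤  stable

Least fixpoint reached:
  node 0: ⊤
  node 1: ⊤
  node 2: ⊤
  node 3: ⊤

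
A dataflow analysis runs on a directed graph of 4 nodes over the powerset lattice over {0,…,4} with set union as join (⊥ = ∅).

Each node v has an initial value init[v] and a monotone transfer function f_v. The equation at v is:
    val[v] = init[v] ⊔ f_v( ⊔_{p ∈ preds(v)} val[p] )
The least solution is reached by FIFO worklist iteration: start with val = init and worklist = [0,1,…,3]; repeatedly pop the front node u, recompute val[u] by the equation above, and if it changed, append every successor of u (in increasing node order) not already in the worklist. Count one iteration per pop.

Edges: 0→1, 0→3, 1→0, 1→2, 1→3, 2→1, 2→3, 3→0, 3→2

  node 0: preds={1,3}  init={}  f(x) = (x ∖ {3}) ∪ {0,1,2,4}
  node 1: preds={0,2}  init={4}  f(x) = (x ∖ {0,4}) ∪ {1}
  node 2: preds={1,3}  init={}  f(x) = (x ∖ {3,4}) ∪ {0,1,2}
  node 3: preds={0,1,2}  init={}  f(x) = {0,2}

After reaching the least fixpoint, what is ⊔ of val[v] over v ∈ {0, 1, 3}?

{0,1,2,4}

Iteration log — 7 steps:
  step 1. node 0  ⊔preds={4}  new={0,1,2,4}  old={}  +wl: 
  step 2. node 1  ⊔preds={0,1,2,4}  new={1,2,4}  old={4}  +wl: 0
  step 3. node 2  ⊔preds={1,2,4}  new={0,1,2}  old={}  +wl: 1
  step 4. node 3  ⊔preds={0,1,2,4}  new={0,2}  old={}  +wl: 2
  step 5. node 0  ⊔preds={0,1,2,4}  new={0,1,2,4}  stable
  step 6. node 1  ⊔preds={0,1,2,4}  new={1,2,4}  stable
  step 7. node 2  ⊔preds={0,1,2,4}  new={0,1,2}  stable

Least fixpoint reached:
  node 0: {0,1,2,4}
  node 1: {1,2,4}
  node 2: {0,1,2}
  node 3: {0,2}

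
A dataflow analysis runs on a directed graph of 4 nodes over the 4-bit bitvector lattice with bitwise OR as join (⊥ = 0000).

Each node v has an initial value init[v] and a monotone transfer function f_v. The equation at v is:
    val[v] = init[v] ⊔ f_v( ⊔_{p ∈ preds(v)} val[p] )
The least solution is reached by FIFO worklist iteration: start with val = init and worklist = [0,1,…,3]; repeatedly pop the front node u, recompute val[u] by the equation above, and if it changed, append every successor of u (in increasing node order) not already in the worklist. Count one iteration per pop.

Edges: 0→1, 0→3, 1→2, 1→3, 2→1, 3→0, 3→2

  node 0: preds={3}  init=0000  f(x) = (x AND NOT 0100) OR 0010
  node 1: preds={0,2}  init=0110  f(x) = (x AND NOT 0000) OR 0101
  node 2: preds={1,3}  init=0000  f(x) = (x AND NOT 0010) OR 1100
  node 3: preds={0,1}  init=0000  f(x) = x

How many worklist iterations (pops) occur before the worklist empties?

13

Iteration log — 13 steps:
  step 1. node 0  ⊔preds=0000  new=0010  old=0000  +wl: 
  step 2. node 1  ⊔preds=0010  new=0111  old=0110  +wl: 
  step 3. node 2  ⊔preds=0111  new=1101  old=0000  +wl: 1
  step 4. node 3  ⊔preds=0111  new=0111  old=0000  +wl: 0,2
  step 5. node 1  ⊔preds=1111  new=1111  old=0111  +wl: 3
  step 6. node 0  ⊔preds=0111  new=0011  old=0010  +wl: 1
  step 7. node 2  ⊔preds=1111  new=1101  stable
  step 8. node 3  ⊔preds=1111  new=1111  old=0111  +wl: 0,2
  step 9. node 1  ⊔preds=1111  new=1111  stable
  step 10. node 0  ⊔preds=1111  new=1011  old=0011  +wl: 1,3
  step 11. node 2  ⊔preds=1111  new=1101  stable
  step 12. node 1  ⊔preds=1111  new=1111  stable
  step 13. node 3  ⊔preds=1111  new=1111  stable

Least fixpoint reached:
  node 0: 1011
  node 1: 1111
  node 2: 1101
  node 3: 1111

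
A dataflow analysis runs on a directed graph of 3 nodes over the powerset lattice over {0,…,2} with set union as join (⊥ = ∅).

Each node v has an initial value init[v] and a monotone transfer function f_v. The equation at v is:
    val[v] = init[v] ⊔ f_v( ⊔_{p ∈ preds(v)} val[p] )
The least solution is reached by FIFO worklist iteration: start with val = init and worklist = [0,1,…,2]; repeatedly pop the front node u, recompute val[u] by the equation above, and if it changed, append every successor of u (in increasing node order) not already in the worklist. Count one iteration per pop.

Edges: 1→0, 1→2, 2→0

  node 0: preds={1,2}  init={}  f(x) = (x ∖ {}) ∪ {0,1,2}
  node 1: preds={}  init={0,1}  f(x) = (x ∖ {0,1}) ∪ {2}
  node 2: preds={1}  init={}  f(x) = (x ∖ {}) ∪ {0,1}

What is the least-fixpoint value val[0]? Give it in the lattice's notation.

{0,1,2}

Iteration log — 4 steps:
  step 1. node 0  ⊔preds={0,1}  new={0,1,2}  old={}  +wl: 
  step 2. node 1  ⊔preds={}  new={0,1,2}  old={0,1}  +wl: 0
  step 3. node 2  ⊔preds={0,1,2}  new={0,1,2}  old={}  +wl: 
  step 4. node 0  ⊔preds={0,1,2}  new={0,1,2}  stable

Least fixpoint reached:
  node 0: {0,1,2}
  node 1: {0,1,2}
  node 2: {0,1,2}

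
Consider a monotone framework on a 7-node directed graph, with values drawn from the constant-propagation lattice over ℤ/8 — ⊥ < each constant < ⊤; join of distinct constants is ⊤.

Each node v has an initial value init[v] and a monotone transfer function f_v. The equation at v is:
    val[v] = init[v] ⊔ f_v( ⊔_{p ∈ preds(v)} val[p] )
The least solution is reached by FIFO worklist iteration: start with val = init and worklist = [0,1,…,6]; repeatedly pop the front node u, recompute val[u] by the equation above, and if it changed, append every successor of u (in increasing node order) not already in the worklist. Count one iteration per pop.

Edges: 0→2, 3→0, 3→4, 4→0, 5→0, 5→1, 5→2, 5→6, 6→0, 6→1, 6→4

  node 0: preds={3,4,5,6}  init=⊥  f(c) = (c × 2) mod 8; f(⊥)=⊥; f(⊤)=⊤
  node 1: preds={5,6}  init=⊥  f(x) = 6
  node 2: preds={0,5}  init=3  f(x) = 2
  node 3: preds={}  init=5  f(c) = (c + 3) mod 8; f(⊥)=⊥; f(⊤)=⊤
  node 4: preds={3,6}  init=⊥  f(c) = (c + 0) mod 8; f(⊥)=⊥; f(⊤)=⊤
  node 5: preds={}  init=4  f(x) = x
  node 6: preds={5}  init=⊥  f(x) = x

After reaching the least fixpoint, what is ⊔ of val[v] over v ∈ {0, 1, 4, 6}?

Worklist (11 pops):
  #1 pop 0: in=⊤ → ⊤ (was ⊥); enqueue []
  #2 pop 1: in=4 → 6 (was ⊥); enqueue []
  #3 pop 2: in=⊤ → ⊤ (was 3); enqueue []
  #4 pop 3: in=⊥ → 5 (no change)
  #5 pop 4: in=5 → 5 (was ⊥); enqueue [0]
  #6 pop 5: in=⊥ → 4 (no change)
  #7 pop 6: in=4 → 4 (was ⊥); enqueue [1,4]
  #8 pop 0: in=⊤ → ⊤ (no change)
  #9 pop 1: in=4 → 6 (no change)
  #10 pop 4: in=⊤ → ⊤ (was 5); enqueue [0]
  #11 pop 0: in=⊤ → ⊤ (no change)

Fixpoint:
  val[0] = ⊤
  val[1] = 6
  val[2] = ⊤
  val[3] = 5
  val[4] = ⊤
  val[5] = 4
  val[6] = 4

⊤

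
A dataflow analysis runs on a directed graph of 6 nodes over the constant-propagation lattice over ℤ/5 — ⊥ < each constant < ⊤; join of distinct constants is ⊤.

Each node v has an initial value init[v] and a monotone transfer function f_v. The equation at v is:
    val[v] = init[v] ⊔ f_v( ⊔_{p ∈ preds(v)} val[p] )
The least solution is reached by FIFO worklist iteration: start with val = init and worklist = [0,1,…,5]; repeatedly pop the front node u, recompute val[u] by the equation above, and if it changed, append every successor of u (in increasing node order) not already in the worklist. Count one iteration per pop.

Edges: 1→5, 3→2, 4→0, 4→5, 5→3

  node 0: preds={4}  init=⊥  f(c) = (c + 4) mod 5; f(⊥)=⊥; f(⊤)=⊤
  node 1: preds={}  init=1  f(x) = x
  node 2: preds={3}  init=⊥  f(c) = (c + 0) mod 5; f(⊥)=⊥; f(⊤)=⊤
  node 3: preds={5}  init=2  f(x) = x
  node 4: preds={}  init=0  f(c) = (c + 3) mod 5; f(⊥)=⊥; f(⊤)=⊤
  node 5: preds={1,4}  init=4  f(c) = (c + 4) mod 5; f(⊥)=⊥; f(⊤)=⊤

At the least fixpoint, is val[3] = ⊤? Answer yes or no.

Trace (8 dequeues):
  [1] u=0 | in 0 | out 4 | prev ⊥ | push {}
  [2] u=1 | in ⊥ | out 1 | ==
  [3] u=2 | in 2 | out 2 | prev ⊥ | push {}
  [4] u=3 | in 4 | out ⊤ | prev 2 | push {2}
  [5] u=4 | in ⊥ | out 0 | ==
  [6] u=5 | in ⊤ | out ⊤ | prev 4 | push {3}
  [7] u=2 | in ⊤ | out ⊤ | prev 2 | push {}
  [8] u=3 | in ⊤ | out ⊤ | ==

Converged values:
  [0] 4
  [1] 1
  [2] ⊤
  [3] ⊤
  [4] 0
  [5] ⊤

yes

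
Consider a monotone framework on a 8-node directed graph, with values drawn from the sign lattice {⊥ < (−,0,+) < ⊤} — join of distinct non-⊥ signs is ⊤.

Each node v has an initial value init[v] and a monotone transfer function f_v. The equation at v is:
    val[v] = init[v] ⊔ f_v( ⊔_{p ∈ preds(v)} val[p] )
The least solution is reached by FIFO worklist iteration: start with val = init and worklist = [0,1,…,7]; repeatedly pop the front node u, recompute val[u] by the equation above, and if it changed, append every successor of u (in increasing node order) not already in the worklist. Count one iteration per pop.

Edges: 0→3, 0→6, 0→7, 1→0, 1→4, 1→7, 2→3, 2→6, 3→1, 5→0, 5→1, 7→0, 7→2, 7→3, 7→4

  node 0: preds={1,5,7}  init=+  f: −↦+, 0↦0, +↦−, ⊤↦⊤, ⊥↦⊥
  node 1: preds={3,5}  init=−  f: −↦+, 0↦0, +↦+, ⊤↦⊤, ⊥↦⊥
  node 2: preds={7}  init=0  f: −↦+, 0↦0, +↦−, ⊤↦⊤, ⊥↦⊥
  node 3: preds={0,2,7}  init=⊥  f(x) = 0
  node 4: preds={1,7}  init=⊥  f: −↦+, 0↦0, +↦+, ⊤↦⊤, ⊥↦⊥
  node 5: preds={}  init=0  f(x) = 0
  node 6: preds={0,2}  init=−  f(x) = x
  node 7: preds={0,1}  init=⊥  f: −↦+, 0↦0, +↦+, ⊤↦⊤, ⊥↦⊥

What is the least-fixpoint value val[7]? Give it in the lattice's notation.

⊤

Trace (14 dequeues):
  [1] u=0 | in ⊤ | out ⊤ | prev + | push {}
  [2] u=1 | in 0 | out ⊤ | prev − | push {0}
  [3] u=2 | in ⊥ | out 0 | ==
  [4] u=3 | in ⊤ | out 0 | prev ⊥ | push {1}
  [5] u=4 | in ⊤ | out ⊤ | prev ⊥ | push {}
  [6] u=5 | in ⊥ | out 0 | ==
  [7] u=6 | in ⊤ | out ⊤ | prev − | push {}
  [8] u=7 | in ⊤ | out ⊤ | prev ⊥ | push {2,3,4}
  [9] u=0 | in ⊤ | out ⊤ | ==
  [10] u=1 | in 0 | out ⊤ | ==
  [11] u=2 | in ⊤ | out ⊤ | prev 0 | push {6}
  [12] u=3 | in ⊤ | out 0 | ==
  [13] u=4 | in ⊤ | out ⊤ | ==
  [14] u=6 | in ⊤ | out ⊤ | ==

Converged values:
  [0] ⊤
  [1] ⊤
  [2] ⊤
  [3] 0
  [4] ⊤
  [5] 0
  [6] ⊤
  [7] ⊤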